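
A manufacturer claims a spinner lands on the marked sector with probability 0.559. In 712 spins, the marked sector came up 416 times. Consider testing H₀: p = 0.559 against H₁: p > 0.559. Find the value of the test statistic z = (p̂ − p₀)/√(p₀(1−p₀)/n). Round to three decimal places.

z = 1.358

p̂ = 416/712 = 0.58427.
SE = √(p₀(1−p₀)/n) = √(0.24652/712) = 0.01861.
z = (0.58427 − 0.559)/0.01861 = 0.02527/0.01861 = 1.358.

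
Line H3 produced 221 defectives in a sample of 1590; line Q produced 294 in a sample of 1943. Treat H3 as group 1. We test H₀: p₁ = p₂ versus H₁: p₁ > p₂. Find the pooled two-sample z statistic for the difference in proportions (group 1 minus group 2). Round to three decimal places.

p̂₁ = 221/1590 = 0.138994, p̂₂ = 294/1943 = 0.151312.
Pooled p̂ = (221+294)/(1590+1943) = 515/3533 = 0.145768.
SE = √(0.12452 × 0.0011436) = 0.011933.
z = (0.138994 − 0.151312)/0.011933 = -0.012318/0.011933 = -1.032.
p-value = P(Z > -1.032) ≈ 0.8490.

z = -1.032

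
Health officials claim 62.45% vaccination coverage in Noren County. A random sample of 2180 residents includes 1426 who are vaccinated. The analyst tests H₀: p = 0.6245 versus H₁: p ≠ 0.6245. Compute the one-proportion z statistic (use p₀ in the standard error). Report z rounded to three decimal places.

p̂ = 1426/2180 = 0.65413.
Under H₀, SE = √(0.6245·0.3755/2180) = √(0.000107569) = 0.01037.
z = (0.65413 − 0.6245)/0.01037 = 0.02963/0.01037 = 2.857.
p-value = 2·P(Z > 2.857) ≈ 0.0043.

z = 2.857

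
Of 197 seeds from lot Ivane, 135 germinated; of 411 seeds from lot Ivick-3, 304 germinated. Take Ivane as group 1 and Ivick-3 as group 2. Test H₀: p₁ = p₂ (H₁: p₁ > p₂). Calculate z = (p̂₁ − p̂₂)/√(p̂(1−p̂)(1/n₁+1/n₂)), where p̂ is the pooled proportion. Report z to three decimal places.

z = -1.401

p̂₁ = 135/197 = 0.68528, p̂₂ = 304/411 = 0.73966.
Pooled p̂ = (135+304)/(197+411) = 439/608 = 0.72204.
SE = √(0.200698 × 0.00750923) = 0.03882.
z = (0.68528 − 0.73966)/0.03882 = -0.05438/0.03882 = -1.401.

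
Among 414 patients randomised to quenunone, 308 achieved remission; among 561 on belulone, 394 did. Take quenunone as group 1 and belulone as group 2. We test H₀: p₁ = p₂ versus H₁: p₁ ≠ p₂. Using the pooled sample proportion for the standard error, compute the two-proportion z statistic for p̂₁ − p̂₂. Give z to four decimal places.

p̂₁ = 308/414 = 0.743961, p̂₂ = 394/561 = 0.702317.
Pooled p̂ = (308+394)/(414+561) = 702/975 = 0.720000.
SE = √(p̂(1−p̂)(1/n₁+1/n₂)) = √(0.720000·0.280000·0.00419799) = √(0.000846315) = 0.029091.
z = (0.743961 − 0.702317)/0.029091 = 0.041644/0.029091 = 1.4315.
p-value = 2·P(Z > 1.431) ≈ 0.1523.

z = 1.4315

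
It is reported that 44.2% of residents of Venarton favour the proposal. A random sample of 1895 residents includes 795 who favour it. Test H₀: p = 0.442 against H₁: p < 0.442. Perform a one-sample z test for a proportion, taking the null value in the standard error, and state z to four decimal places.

z = -1.9700

p̂ = 795/1895 ≈ 0.4195251.
Standard error under H₀: √(0.442×0.558/1895) = 0.0114084.
z = (0.4195251 − 0.442)/0.0114084 = -0.0224749/0.0114084 = -1.9700.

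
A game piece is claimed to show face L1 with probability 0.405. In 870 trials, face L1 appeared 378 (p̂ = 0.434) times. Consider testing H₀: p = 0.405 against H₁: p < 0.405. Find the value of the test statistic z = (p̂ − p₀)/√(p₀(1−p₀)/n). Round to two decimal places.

z = 1.77

p̂ = 378/870 ≈ 0.43448.
Under H₀, SE = √(0.405·0.595/870) = √(0.000276983) = 0.01664.
z = (0.43448 − 0.405)/0.01664 = 0.02948/0.01664 = 1.77.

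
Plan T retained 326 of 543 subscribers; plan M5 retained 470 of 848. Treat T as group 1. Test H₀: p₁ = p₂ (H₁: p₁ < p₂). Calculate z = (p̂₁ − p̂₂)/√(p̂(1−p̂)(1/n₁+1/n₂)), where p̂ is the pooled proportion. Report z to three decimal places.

z = 1.696

p̂₁ = 326/543 = 0.60037, p̂₂ = 470/848 = 0.55425.
Pooled p̂ = (326+470)/(543+848) = 796/1391 = 0.57225.
SE = √(0.24478 × 0.00302087) = 0.02719.
z = (0.60037 − 0.55425)/0.02719 = 0.04612/0.02719 = 1.696.
p-value = P(Z < 1.696) ≈ 0.9551.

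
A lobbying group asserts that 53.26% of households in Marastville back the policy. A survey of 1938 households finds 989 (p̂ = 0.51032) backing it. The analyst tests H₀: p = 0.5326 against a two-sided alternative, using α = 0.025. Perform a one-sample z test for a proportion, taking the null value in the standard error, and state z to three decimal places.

p̂ = 989/1938 = 0.51032.
Under H₀, SE = √(0.5326·0.4674/1938) = √(0.000128451) = 0.01133.
z = (0.51032 − 0.5326)/0.01133 = -0.02228/0.01133 = -1.966.
Two-sided p-value ≈ 2·Φ(−1.966) = 0.0493; since p > α = 0.025, fail to reject H₀.

z = -1.966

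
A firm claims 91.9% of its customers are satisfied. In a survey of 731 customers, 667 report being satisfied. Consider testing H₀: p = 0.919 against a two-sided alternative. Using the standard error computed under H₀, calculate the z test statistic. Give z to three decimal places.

z = -0.649

p̂ = 667/731 ≈ 0.91245.
Under H₀, SE = √(0.919·0.081/731) = √(0.000101832) = 0.01009.
z = (0.91245 − 0.919)/0.01009 = -0.00655/0.01009 = -0.649.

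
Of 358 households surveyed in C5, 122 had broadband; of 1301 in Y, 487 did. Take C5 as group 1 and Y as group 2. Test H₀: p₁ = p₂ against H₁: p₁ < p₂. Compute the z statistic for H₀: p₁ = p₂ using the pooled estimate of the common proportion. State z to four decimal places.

p̂₁ = 122/358 ≈ 0.340782, p̂₂ = 487/1301 ≈ 0.374327.
Pooled p̂ = (122+487)/(358+1301) = 609/1659 = 0.367089.
SE = √(p̂(1−p̂)(1/n₁+1/n₂)) = √(0.367089·0.632911·0.00356194) = √(0.000827561) = 0.028767.
z = (0.340782 − 0.374327)/0.028767 = -0.033545/0.028767 = -1.1661.
p-value = P(Z < -1.166) ≈ 0.1218.

z = -1.1661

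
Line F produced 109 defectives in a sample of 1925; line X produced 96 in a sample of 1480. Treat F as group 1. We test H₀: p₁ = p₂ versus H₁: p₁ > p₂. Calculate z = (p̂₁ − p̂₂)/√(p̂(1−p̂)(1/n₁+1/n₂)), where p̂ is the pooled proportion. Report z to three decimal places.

p̂₁ = 109/1925 = 0.05662, p̂₂ = 96/1480 = 0.06486.
Pooled p̂ = (109+96)/(1925+1480) = 205/3405 = 0.06021.
SE = √(0.0565809 × 0.00119516) = 0.00822.
z = (0.05662 − 0.06486)/0.00822 = -0.00824/0.00822 = -1.002.
p-value = P(Z > -1.002) ≈ 0.8419.

z = -1.002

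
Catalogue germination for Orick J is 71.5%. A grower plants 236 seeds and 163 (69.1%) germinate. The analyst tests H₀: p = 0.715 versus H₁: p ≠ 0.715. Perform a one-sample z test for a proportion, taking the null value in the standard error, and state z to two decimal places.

z = -0.83

p̂ = 163/236 = 0.6907.
Under H₀, SE = √(0.715·0.285/236) = √(0.000863453) = 0.0294.
z = (0.6907 − 0.715)/0.0294 = -0.0243/0.0294 = -0.83.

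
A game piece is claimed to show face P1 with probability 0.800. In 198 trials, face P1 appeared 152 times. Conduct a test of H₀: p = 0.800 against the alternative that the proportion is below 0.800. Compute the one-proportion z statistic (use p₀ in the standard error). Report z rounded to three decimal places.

z = -1.137

p̂ = 152/198 ≈ 0.76768.
Under H₀, SE = √(0.8·0.2/198) = √(0.000808081) = 0.02843.
z = (0.76768 − 0.8)/0.02843 = -0.03232/0.02843 = -1.137.
p-value = P(Z < -1.137) ≈ 0.1278.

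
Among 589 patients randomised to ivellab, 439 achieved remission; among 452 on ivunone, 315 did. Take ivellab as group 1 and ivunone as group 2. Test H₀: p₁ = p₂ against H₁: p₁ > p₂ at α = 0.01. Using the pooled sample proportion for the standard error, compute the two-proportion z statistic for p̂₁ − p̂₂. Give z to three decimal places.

p̂₁ = 439/589 ≈ 0.74533, p̂₂ = 315/452 ≈ 0.69690.
Pooled p̂ = (439+315)/(589+452) = 754/1041 = 0.72430.
SE = √(p̂(1−p̂)(1/n₁+1/n₂)) = √(0.72430·0.27570·0.00391018) = √(0.000780816) = 0.02794.
z = (0.74533 − 0.69690)/0.02794 = 0.04843/0.02794 = 1.733.
p-value = P(Z > 1.733) ≈ 0.0415, so at α = 0.01 we fail to reject H₀.

z = 1.733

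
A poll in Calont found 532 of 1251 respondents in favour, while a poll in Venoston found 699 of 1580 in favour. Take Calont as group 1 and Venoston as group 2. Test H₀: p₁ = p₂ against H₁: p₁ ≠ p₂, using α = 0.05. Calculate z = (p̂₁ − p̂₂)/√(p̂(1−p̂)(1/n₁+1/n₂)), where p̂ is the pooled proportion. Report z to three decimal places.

z = -0.914

p̂₁ = 532/1251 = 0.42526, p̂₂ = 699/1580 = 0.44241.
Pooled p̂ = (532+699)/(1251+1580) = 1231/2831 = 0.43483.
SE = √(0.245753 × 0.00143227) = 0.01876.
z = (0.42526 − 0.44241)/0.01876 = -0.01715/0.01876 = -0.914.
p-value = 2·P(Z > 0.914) ≈ 0.3608. With α = 0.05, fail to reject H₀.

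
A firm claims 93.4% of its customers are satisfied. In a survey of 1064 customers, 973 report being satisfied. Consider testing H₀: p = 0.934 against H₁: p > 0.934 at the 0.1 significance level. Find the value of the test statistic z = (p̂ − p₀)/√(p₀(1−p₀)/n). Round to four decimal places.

p̂ = 973/1064 ≈ 0.9144737.
Under H₀, SE = √(0.934·0.066/1064) = √(5.79361e-05) = 0.0076116.
z = (0.9144737 − 0.934)/0.0076116 = -0.0195263/0.0076116 = -2.5653.
p-value = P(Z > -2.565) ≈ 0.9948; since p > α = 0.1, fail to reject H₀.

z = -2.5653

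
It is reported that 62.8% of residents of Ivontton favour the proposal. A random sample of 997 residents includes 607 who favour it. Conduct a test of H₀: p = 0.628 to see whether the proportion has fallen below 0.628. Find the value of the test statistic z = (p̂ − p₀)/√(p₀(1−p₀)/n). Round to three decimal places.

p̂ = 607/997 ≈ 0.608826.
Standard error under H₀: √(0.628×0.372/997) = 0.015307.
z = (0.608826 − 0.628)/0.015307 = -0.019174/0.015307 = -1.253.
p-value = P(Z < -1.253) ≈ 0.1052.

z = -1.253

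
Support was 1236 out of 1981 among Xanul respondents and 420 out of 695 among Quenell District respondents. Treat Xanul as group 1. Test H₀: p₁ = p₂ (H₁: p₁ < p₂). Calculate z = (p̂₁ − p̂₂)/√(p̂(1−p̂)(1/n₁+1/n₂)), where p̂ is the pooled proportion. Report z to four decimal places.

z = 0.9159

p̂₁ = 1236/1981 = 0.6239273, p̂₂ = 420/695 = 0.6043165.
Pooled p̂ = (1236+420)/(1981+695) = 1656/2676 = 0.6188341.
SE = √(0.235878 × 0.00194364) = 0.0214118.
z = (0.6239273 − 0.6043165)/0.0214118 = 0.0196108/0.0214118 = 0.9159.
p-value = P(Z < 0.916) ≈ 0.8201.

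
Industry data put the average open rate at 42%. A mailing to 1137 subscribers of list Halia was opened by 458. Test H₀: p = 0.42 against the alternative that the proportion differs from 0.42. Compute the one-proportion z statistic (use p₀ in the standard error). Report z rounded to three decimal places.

z = -1.174

p̂ = 458/1137 = 0.40281.
Standard error under H₀: √(0.42×0.58/1137) = 0.01464.
z = (0.40281 − 0.42)/0.01464 = -0.01719/0.01464 = -1.174.
p-value = 2·P(Z > 1.174) ≈ 0.2404.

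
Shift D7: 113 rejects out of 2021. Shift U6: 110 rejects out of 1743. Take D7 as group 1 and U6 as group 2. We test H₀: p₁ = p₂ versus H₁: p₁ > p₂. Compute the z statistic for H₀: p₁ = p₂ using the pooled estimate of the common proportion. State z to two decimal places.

z = -0.93

p̂₁ = 113/2021 = 0.05591, p̂₂ = 110/1743 = 0.06311.
Pooled p̂ = (113+110)/(2021+1743) = 223/3764 = 0.05925.
SE = √(0.0557355 × 0.00106853) = 0.00772.
z = (0.05591 − 0.06311)/0.00772 = -0.00720/0.00772 = -0.93.
p-value = P(Z > -0.933) ≈ 0.8245.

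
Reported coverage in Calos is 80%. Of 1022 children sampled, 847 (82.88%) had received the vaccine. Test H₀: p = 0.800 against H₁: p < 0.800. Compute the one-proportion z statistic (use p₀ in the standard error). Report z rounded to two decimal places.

z = 2.30

p̂ = 847/1022 = 0.8288.
Under H₀, SE = √(0.8·0.2/1022) = √(0.000156556) = 0.0125.
z = (0.8288 − 0.8)/0.0125 = 0.0288/0.0125 = 2.30.
p-value = P(Z < 2.299) ≈ 0.9893.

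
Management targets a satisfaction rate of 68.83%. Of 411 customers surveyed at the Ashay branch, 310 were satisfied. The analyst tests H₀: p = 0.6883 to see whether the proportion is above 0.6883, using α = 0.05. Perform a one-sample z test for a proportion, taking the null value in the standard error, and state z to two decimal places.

p̂ = 310/411 ≈ 0.7543.
SE = √(p₀(1−p₀)/n) = √(0.21454/411) = 0.0228.
z = (0.7543 − 0.6883)/0.0228 = 0.0660/0.0228 = 2.89.
p-value = P(Z > 2.887) ≈ 0.0019; since p < α = 0.05, reject H₀.

z = 2.89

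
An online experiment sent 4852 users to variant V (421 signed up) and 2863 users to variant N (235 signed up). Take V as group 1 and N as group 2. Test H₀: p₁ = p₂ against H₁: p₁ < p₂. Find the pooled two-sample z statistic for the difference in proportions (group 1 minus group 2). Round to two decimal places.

z = 0.71

p̂₁ = 421/4852 = 0.0868, p̂₂ = 235/2863 = 0.0821.
Pooled p̂ = (421+235)/(4852+2863) = 656/7715 = 0.0850.
SE = √(p̂(1−p̂)(1/n₁+1/n₂)) = √(0.0850·0.9150·0.000555385) = √(4.32085e-05) = 0.0066.
z = (0.0868 − 0.0821)/0.0066 = 0.0047/0.0066 = 0.71.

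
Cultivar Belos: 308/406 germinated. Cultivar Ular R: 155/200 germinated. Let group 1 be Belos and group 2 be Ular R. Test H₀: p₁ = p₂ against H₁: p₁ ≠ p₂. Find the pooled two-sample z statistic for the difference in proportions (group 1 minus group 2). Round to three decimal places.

z = -0.447

p̂₁ = 308/406 ≈ 0.75862, p̂₂ = 155/200 ≈ 0.77500.
Pooled p̂ = (308+155)/(406+200) = 463/606 = 0.76403.
SE = √(p̂(1−p̂)(1/n₁+1/n₂)) = √(0.76403·0.23597·0.00746305) = √(0.00134551) = 0.03668.
z = (0.75862 − 0.77500)/0.03668 = -0.01638/0.03668 = -0.447.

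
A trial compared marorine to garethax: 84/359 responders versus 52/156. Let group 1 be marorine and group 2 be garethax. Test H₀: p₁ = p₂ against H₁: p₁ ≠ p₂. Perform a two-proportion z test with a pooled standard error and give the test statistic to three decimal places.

z = -2.350

p̂₁ = 84/359 ≈ 0.23398, p̂₂ = 52/156 ≈ 0.33333.
Pooled p̂ = (84+52)/(359+156) = 136/515 = 0.26408.
SE = √(0.194341 × 0.00919577) = 0.04227.
z = (0.23398 − 0.33333)/0.04227 = -0.09935/0.04227 = -2.350.
Two-sided p-value ≈ 2·Φ(−2.350) = 0.0188.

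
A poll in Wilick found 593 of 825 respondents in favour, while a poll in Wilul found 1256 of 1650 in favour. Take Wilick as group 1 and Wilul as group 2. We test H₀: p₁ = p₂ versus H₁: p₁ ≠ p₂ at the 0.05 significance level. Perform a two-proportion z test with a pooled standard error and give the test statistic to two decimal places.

p̂₁ = 593/825 ≈ 0.7188, p̂₂ = 1256/1650 ≈ 0.7612.
Pooled p̂ = (593+1256)/(825+1650) = 1849/2475 = 0.7471.
SE = √(0.188956 × 0.00181818) = 0.0185.
z = (0.7188 − 0.7612)/0.0185 = -0.0424/0.0185 = -2.29.
Two-sided p-value ≈ 2·Φ(−2.289) = 0.0221. With α = 0.05, reject H₀.

z = -2.29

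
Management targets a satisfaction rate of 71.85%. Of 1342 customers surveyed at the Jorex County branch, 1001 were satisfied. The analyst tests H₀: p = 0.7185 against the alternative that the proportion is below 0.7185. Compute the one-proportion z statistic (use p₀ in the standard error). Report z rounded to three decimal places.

p̂ = 1001/1342 ≈ 0.745902.
SE = √(p₀(1−p₀)/n) = √(0.20226/1342) = 0.012277.
z = (0.745902 − 0.7185)/0.012277 = 0.027402/0.012277 = 2.232.
p-value = P(Z < 2.232) ≈ 0.9872.

z = 2.232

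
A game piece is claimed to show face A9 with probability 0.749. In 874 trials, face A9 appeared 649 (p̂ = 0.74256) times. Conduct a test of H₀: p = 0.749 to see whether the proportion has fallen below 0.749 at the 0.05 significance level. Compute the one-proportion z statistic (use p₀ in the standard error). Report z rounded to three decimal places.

p̂ = 649/874 = 0.74256.
Standard error under H₀: √(0.749×0.251/874) = 0.01467.
z = (0.74256 − 0.749)/0.01467 = -0.00644/0.01467 = -0.439.
p-value = P(Z < -0.439) ≈ 0.3304, so at α = 0.05 we fail to reject H₀.

z = -0.439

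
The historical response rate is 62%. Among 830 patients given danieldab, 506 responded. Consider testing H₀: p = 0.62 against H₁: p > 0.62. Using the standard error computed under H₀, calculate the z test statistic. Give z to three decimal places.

p̂ = 506/830 ≈ 0.60964.
Under H₀, SE = √(0.62·0.38/830) = √(0.000283855) = 0.01685.
z = (0.60964 − 0.62)/0.01685 = -0.01036/0.01685 = -0.615.
p-value = P(Z > -0.615) ≈ 0.7307.

z = -0.615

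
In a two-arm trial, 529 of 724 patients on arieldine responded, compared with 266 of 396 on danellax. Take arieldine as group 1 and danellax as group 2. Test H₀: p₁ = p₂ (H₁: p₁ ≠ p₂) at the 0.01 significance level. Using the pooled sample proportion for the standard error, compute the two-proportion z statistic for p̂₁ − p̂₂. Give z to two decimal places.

p̂₁ = 529/724 = 0.7307, p̂₂ = 266/396 = 0.6717.
Pooled p̂ = (529+266)/(724+396) = 795/1120 = 0.7098.
SE = √(p̂(1−p̂)(1/n₁+1/n₂)) = √(0.7098·0.2902·0.00390647) = √(0.000804635) = 0.0284.
z = (0.7307 − 0.6717)/0.0284 = 0.0590/0.0284 = 2.08.
Two-sided p-value ≈ 2·Φ(−2.078) = 0.0377. With α = 0.01, fail to reject H₀.

z = 2.08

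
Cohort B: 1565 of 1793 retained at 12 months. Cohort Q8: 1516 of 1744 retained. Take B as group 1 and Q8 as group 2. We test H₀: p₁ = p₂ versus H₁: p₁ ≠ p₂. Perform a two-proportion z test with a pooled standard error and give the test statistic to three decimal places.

z = 0.317

p̂₁ = 1565/1793 = 0.87284, p̂₂ = 1516/1744 = 0.86927.
Pooled p̂ = (1565+1516)/(1793+1744) = 3081/3537 = 0.87108.
SE = √(p̂(1−p̂)(1/n₁+1/n₂)) = √(0.87108·0.12892·0.00113112) = √(0.000127027) = 0.01127.
z = (0.87284 − 0.86927)/0.01127 = 0.00357/0.01127 = 0.317.
Two-sided p-value ≈ 2·Φ(−0.317) = 0.7512.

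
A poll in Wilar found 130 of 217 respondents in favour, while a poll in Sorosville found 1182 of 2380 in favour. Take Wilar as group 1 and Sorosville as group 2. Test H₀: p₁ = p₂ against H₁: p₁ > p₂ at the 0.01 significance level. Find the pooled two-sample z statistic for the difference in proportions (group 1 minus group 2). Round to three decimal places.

p̂₁ = 130/217 ≈ 0.599078, p̂₂ = 1182/2380 ≈ 0.496639.
Pooled p̂ = (130+1182)/(217+2380) = 1312/2597 = 0.505198.
SE = √(0.249973 × 0.00502846) = 0.035454.
z = (0.599078 − 0.496639)/0.035454 = 0.102439/0.035454 = 2.889.
p-value = P(Z > 2.889) ≈ 0.0019. With α = 0.01, reject H₀.

z = 2.889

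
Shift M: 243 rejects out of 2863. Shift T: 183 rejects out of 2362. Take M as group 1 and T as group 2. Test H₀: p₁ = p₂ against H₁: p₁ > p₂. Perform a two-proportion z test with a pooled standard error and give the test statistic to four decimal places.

p̂₁ = 243/2863 ≈ 0.0848760, p̂₂ = 183/2362 ≈ 0.0774767.
Pooled p̂ = (243+183)/(2863+2362) = 426/5225 = 0.0815311.
SE = √(0.0748838 × 0.000772654) = 0.0076065.
z = (0.0848760 − 0.0774767)/0.0076065 = 0.0073993/0.0076065 = 0.9728.

z = 0.9728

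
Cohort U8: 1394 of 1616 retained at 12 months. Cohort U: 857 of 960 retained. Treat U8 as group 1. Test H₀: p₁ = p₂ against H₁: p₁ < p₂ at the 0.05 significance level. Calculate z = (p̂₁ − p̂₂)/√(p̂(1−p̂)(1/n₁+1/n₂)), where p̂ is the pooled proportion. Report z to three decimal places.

z = -2.224

p̂₁ = 1394/1616 ≈ 0.86262, p̂₂ = 857/960 ≈ 0.89271.
Pooled p̂ = (1394+857)/(1616+960) = 2251/2576 = 0.87384.
SE = √(p̂(1−p̂)(1/n₁+1/n₂)) = √(0.87384·0.12616·0.00166048) = √(0.000183063) = 0.01353.
z = (0.86262 − 0.89271)/0.01353 = -0.03009/0.01353 = -2.224.
p-value = P(Z < -2.224) ≈ 0.0131, so at α = 0.05 we reject H₀.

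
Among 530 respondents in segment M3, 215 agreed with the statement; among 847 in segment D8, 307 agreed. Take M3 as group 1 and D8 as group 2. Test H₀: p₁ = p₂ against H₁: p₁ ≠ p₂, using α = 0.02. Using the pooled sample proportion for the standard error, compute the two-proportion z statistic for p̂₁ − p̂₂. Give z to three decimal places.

p̂₁ = 215/530 = 0.40566, p̂₂ = 307/847 = 0.36246.
Pooled p̂ = (215+307)/(530+847) = 522/1377 = 0.37908.
SE = √(0.23538 × 0.00306743) = 0.02687.
z = (0.40566 − 0.36246)/0.02687 = 0.04320/0.02687 = 1.608.
Two-sided p-value ≈ 2·Φ(−1.608) = 0.1079; since p > α = 0.02, fail to reject H₀.

z = 1.608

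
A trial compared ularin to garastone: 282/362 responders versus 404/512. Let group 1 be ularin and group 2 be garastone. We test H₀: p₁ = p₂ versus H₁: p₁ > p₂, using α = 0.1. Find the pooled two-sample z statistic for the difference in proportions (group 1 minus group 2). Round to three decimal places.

z = -0.356

p̂₁ = 282/362 = 0.77901, p̂₂ = 404/512 = 0.78906.
Pooled p̂ = (282+404)/(362+512) = 686/874 = 0.78490.
SE = √(0.168834 × 0.00471556) = 0.02822.
z = (0.77901 − 0.78906)/0.02822 = -0.01005/0.02822 = -0.356.
p-value = P(Z > -0.356) ≈ 0.6392. With α = 0.1, fail to reject H₀.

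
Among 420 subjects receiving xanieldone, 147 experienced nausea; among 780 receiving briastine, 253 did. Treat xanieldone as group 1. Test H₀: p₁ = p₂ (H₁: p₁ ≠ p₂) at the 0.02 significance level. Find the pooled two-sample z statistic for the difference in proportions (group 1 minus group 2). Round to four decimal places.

z = 0.8987

p̂₁ = 147/420 ≈ 0.350000, p̂₂ = 253/780 ≈ 0.324359.
Pooled p̂ = (147+253)/(420+780) = 400/1200 = 0.333333.
SE = √(p̂(1−p̂)(1/n₁+1/n₂)) = √(0.333333·0.666667·0.003663) = √(0.000814001) = 0.028531.
z = (0.350000 − 0.324359)/0.028531 = 0.025641/0.028531 = 0.8987.
p-value = 2·P(Z > 0.899) ≈ 0.3688; since p > α = 0.02, fail to reject H₀.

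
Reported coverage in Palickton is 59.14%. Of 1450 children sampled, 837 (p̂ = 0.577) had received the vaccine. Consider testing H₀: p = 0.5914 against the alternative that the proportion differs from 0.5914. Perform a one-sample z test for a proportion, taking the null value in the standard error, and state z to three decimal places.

z = -1.097

p̂ = 837/1450 ≈ 0.57724.
Standard error under H₀: √(0.5914×0.4086/1450) = 0.01291.
z = (0.57724 − 0.5914)/0.01291 = -0.01416/0.01291 = -1.097.
Two-sided p-value ≈ 2·Φ(−1.097) = 0.2727.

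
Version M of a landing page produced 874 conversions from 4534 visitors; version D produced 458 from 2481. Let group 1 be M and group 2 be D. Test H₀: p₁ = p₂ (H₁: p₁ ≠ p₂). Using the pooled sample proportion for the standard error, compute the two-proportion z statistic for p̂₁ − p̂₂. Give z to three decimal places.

z = 0.833

p̂₁ = 874/4534 = 0.192766, p̂₂ = 458/2481 = 0.184603.
Pooled p̂ = (874+458)/(4534+2481) = 1332/7015 = 0.189879.
SE = √(0.153825 × 0.000623619) = 0.009794.
z = (0.192766 − 0.184603)/0.009794 = 0.008163/0.009794 = 0.833.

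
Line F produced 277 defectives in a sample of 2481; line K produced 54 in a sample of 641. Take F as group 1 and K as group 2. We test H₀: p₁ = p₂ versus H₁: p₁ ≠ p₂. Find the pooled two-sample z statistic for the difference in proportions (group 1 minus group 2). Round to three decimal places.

z = 2.009

p̂₁ = 277/2481 ≈ 0.111649, p̂₂ = 54/641 ≈ 0.084243.
Pooled p̂ = (277+54)/(2481+641) = 331/3122 = 0.106022.
SE = √(0.0947812 × 0.00196313) = 0.013641.
z = (0.111649 − 0.084243)/0.013641 = 0.027406/0.013641 = 2.009.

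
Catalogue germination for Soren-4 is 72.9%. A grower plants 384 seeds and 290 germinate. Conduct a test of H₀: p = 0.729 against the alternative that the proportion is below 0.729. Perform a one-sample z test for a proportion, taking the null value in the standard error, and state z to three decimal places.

z = 1.155

p̂ = 290/384 = 0.755208.
Under H₀, SE = √(0.729·0.271/384) = √(0.000514477) = 0.022682.
z = (0.755208 − 0.729)/0.022682 = 0.026208/0.022682 = 1.155.
p-value = P(Z < 1.155) ≈ 0.8760.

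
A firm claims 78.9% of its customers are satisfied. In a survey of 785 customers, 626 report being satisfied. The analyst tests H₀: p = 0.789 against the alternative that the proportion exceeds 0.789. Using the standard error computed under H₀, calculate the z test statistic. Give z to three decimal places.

p̂ = 626/785 ≈ 0.79745.
Under H₀, SE = √(0.789·0.211/785) = √(0.000212075) = 0.01456.
z = (0.79745 − 0.789)/0.01456 = 0.00845/0.01456 = 0.580.

z = 0.580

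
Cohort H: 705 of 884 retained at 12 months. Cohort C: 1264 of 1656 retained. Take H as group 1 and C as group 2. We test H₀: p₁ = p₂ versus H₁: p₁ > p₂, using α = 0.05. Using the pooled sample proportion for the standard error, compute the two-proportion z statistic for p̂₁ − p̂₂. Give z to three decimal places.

p̂₁ = 705/884 ≈ 0.79751, p̂₂ = 1264/1656 ≈ 0.76329.
Pooled p̂ = (705+1264)/(884+1656) = 1969/2540 = 0.77520.
SE = √(0.174267 × 0.00173509) = 0.01739.
z = (0.79751 − 0.76329)/0.01739 = 0.03422/0.01739 = 1.968.
p-value = P(Z > 1.968) ≈ 0.0245. With α = 0.05, reject H₀.

z = 1.968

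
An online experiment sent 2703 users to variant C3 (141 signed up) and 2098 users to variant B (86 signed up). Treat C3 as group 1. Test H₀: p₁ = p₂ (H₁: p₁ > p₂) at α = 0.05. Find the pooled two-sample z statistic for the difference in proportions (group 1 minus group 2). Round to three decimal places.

z = 1.809

p̂₁ = 141/2703 = 0.052164, p̂₂ = 86/2098 = 0.040991.
Pooled p̂ = (141+86)/(2703+2098) = 227/4801 = 0.047282.
SE = √(0.0450462 × 0.000846604) = 0.006175.
z = (0.052164 − 0.040991)/0.006175 = 0.011173/0.006175 = 1.809.
p-value = P(Z > 1.809) ≈ 0.0352; since p < α = 0.05, reject H₀.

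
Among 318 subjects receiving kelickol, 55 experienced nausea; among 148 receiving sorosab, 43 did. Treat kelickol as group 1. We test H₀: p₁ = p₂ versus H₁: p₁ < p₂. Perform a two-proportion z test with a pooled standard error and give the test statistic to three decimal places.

p̂₁ = 55/318 ≈ 0.17296, p̂₂ = 43/148 ≈ 0.29054.
Pooled p̂ = (55+43)/(318+148) = 98/466 = 0.21030.
SE = √(0.166074 × 0.00990141) = 0.04055.
z = (0.17296 − 0.29054)/0.04055 = -0.11758/0.04055 = -2.900.

z = -2.900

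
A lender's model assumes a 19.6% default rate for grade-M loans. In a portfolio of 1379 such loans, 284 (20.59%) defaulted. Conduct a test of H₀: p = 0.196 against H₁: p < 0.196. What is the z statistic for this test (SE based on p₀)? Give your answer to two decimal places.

p̂ = 284/1379 ≈ 0.2059.
Standard error under H₀: √(0.196×0.804/1379) = 0.0107.
z = (0.2059 − 0.196)/0.0107 = 0.0099/0.0107 = 0.93.
p-value = P(Z < 0.930) ≈ 0.8239.

z = 0.93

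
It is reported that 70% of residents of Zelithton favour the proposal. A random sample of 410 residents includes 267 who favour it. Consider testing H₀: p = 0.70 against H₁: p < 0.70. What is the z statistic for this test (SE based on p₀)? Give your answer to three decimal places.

z = -2.155

p̂ = 267/410 ≈ 0.651220.
Standard error under H₀: √(0.7×0.3/410) = 0.022632.
z = (0.651220 − 0.7)/0.022632 = -0.048780/0.022632 = -2.155.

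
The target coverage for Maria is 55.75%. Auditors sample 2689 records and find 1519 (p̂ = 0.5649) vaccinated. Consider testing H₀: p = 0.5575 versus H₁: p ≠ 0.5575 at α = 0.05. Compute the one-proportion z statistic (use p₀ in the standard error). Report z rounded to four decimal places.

p̂ = 1519/2689 = 0.564894.
Standard error under H₀: √(0.5575×0.4425/2689) = 0.009578.
z = (0.564894 − 0.5575)/0.009578 = 0.007394/0.009578 = 0.7720.
Two-sided p-value ≈ 2·Φ(−0.772) = 0.4401; since p > α = 0.05, fail to reject H₀.

z = 0.7720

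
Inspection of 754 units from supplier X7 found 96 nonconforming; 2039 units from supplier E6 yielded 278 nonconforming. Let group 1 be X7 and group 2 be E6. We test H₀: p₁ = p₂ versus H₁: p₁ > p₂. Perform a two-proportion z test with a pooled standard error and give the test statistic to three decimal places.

p̂₁ = 96/754 ≈ 0.12732, p̂₂ = 278/2039 ≈ 0.13634.
Pooled p̂ = (96+278)/(754+2039) = 374/2793 = 0.13391.
SE = √(p̂(1−p̂)(1/n₁+1/n₂)) = √(0.13391·0.86609·0.0018167) = √(0.000210692) = 0.01452.
z = (0.12732 − 0.13634)/0.01452 = -0.00902/0.01452 = -0.621.

z = -0.621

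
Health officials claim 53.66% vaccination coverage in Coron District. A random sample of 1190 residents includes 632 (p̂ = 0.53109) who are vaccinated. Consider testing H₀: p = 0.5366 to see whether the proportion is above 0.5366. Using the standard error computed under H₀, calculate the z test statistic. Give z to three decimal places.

z = -0.381

p̂ = 632/1190 ≈ 0.53109.
Standard error under H₀: √(0.5366×0.4634/1190) = 0.01446.
z = (0.53109 − 0.5366)/0.01446 = -0.00551/0.01446 = -0.381.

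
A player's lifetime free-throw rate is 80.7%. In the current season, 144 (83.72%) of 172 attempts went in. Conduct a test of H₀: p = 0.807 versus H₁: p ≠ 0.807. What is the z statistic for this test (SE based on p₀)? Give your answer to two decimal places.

p̂ = 144/172 ≈ 0.8372.
Under H₀, SE = √(0.807·0.193/172) = √(0.000905529) = 0.0301.
z = (0.8372 − 0.807)/0.0301 = 0.0302/0.0301 = 1.00.
Two-sided p-value ≈ 2·Φ(−1.004) = 0.3154.

z = 1.00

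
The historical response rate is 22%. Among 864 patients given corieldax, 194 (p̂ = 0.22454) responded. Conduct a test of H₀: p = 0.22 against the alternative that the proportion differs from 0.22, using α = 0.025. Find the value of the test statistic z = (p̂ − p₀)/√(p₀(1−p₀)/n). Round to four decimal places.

p̂ = 194/864 = 0.224537.
Under H₀, SE = √(0.22·0.78/864) = √(0.000198611) = 0.014093.
z = (0.224537 − 0.22)/0.014093 = 0.004537/0.014093 = 0.3219.
Two-sided p-value ≈ 2·Φ(−0.322) = 0.7475. With α = 0.025, fail to reject H₀.

z = 0.3219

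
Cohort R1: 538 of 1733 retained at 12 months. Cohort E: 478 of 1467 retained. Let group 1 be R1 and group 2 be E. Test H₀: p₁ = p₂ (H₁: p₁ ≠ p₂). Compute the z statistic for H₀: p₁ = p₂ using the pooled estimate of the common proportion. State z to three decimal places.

z = -0.932

p̂₁ = 538/1733 ≈ 0.31044, p̂₂ = 478/1467 ≈ 0.32584.
Pooled p̂ = (538+478)/(1733+1467) = 1016/3200 = 0.31750.
SE = √(0.216694 × 0.0012587) = 0.01652.
z = (0.31044 − 0.32584)/0.01652 = -0.01540/0.01652 = -0.932.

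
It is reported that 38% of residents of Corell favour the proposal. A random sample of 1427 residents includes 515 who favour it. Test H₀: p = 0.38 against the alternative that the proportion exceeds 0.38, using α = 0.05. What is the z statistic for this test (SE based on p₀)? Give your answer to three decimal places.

p̂ = 515/1427 ≈ 0.360897.
SE = √(p₀(1−p₀)/n) = √(0.2356/1427) = 0.012849.
z = (0.360897 − 0.38)/0.012849 = -0.019103/0.012849 = -1.487.
p-value = P(Z > -1.487) ≈ 0.9315. With α = 0.05, fail to reject H₀.

z = -1.487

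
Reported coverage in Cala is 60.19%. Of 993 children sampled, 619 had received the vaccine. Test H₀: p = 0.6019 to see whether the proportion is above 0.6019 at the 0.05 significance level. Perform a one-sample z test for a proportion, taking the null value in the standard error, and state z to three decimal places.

p̂ = 619/993 ≈ 0.62336.
Under H₀, SE = √(0.6019·0.3981/993) = √(0.000241306) = 0.01553.
z = (0.62336 − 0.6019)/0.01553 = 0.02146/0.01553 = 1.382.
p-value = P(Z > 1.382) ≈ 0.0835, so at α = 0.05 we fail to reject H₀.

z = 1.382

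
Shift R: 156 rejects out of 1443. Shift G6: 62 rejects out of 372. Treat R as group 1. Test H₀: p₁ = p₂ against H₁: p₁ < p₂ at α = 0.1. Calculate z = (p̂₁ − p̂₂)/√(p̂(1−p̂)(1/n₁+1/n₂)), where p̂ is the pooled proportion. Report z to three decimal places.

p̂₁ = 156/1443 = 0.10811, p̂₂ = 62/372 = 0.16667.
Pooled p̂ = (156+62)/(1443+372) = 218/1815 = 0.12011.
SE = √(p̂(1−p̂)(1/n₁+1/n₂)) = √(0.12011·0.87989·0.00338117) = √(0.000357335) = 0.01890.
z = (0.10811 − 0.16667)/0.01890 = -0.05856/0.01890 = -3.098.
p-value = P(Z < -3.098) ≈ 0.0010, so at α = 0.1 we reject H₀.

z = -3.098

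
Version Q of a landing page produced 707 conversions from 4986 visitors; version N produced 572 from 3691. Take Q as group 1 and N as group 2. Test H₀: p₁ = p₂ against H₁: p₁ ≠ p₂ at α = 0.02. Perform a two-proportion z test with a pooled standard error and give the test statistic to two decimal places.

z = -1.71

p̂₁ = 707/4986 ≈ 0.1418, p̂₂ = 572/3691 ≈ 0.1550.
Pooled p̂ = (707+572)/(4986+3691) = 1279/8677 = 0.1474.
SE = √(p̂(1−p̂)(1/n₁+1/n₂)) = √(0.1474·0.8526·0.000471491) = √(5.92542e-05) = 0.0077.
z = (0.1418 − 0.1550)/0.0077 = -0.0132/0.0077 = -1.71.
p-value = 2·P(Z > 1.711) ≈ 0.0870, so at α = 0.02 we fail to reject H₀.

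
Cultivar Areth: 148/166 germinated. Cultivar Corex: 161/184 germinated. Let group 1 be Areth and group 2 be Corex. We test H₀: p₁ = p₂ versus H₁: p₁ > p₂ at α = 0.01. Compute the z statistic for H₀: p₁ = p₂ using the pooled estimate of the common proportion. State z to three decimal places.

z = 0.481

p̂₁ = 148/166 ≈ 0.89157, p̂₂ = 161/184 ≈ 0.87500.
Pooled p̂ = (148+161)/(166+184) = 309/350 = 0.88286.
SE = √(p̂(1−p̂)(1/n₁+1/n₂)) = √(0.88286·0.11714·0.0114589) = √(0.00118508) = 0.03443.
z = (0.89157 − 0.87500)/0.03443 = 0.01657/0.03443 = 0.481.
p-value = P(Z > 0.481) ≈ 0.3152, so at α = 0.01 we fail to reject H₀.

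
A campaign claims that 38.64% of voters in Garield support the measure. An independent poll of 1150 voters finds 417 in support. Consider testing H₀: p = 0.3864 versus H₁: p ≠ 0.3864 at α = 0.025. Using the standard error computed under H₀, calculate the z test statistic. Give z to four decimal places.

p̂ = 417/1150 ≈ 0.362609.
Under H₀, SE = √(0.3864·0.6136/1150) = √(0.00020617) = 0.014359.
z = (0.362609 − 0.3864)/0.014359 = -0.023791/0.014359 = -1.6569.
Two-sided p-value ≈ 2·Φ(−1.657) = 0.0975; since p > α = 0.025, fail to reject H₀.

z = -1.6569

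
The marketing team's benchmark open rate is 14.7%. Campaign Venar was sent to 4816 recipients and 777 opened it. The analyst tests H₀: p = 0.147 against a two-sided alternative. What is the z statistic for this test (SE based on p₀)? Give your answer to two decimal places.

z = 2.81

p̂ = 777/4816 ≈ 0.16134.
Standard error under H₀: √(0.147×0.853/4816) = 0.00510.
z = (0.16134 − 0.147)/0.00510 = 0.01434/0.00510 = 2.81.
Two-sided p-value ≈ 2·Φ(−2.810) = 0.0050.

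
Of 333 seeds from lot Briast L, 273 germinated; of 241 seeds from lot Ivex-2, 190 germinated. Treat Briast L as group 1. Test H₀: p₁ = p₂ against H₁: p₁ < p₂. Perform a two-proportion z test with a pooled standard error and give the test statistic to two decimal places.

p̂₁ = 273/333 ≈ 0.8198, p̂₂ = 190/241 ≈ 0.7884.
Pooled p̂ = (273+190)/(333+241) = 463/574 = 0.8066.
SE = √(p̂(1−p̂)(1/n₁+1/n₂)) = √(0.8066·0.1934·0.00715238) = √(0.00111566) = 0.0334.
z = (0.8198 − 0.7884)/0.0334 = 0.0314/0.0334 = 0.94.

z = 0.94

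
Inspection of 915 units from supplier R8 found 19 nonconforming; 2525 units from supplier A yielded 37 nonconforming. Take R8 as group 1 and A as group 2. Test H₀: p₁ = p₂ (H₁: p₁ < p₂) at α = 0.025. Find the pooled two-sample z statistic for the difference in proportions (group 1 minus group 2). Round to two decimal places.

p̂₁ = 19/915 ≈ 0.02077, p̂₂ = 37/2525 ≈ 0.01465.
Pooled p̂ = (19+37)/(915+2525) = 56/3440 = 0.01628.
SE = √(0.0160141 × 0.00148894) = 0.00488.
z = (0.02077 − 0.01465)/0.00488 = 0.00612/0.00488 = 1.25.
p-value = P(Z < 1.252) ≈ 0.8946; since p > α = 0.025, fail to reject H₀.

z = 1.25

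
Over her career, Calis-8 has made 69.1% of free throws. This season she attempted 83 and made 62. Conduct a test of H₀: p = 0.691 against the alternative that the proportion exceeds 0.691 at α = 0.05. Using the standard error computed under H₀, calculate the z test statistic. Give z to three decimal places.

z = 1.104

p̂ = 62/83 = 0.74699.
Standard error under H₀: √(0.691×0.309/83) = 0.05072.
z = (0.74699 − 0.691)/0.05072 = 0.05599/0.05072 = 1.104.
p-value = P(Z > 1.104) ≈ 0.1348; since p > α = 0.05, fail to reject H₀.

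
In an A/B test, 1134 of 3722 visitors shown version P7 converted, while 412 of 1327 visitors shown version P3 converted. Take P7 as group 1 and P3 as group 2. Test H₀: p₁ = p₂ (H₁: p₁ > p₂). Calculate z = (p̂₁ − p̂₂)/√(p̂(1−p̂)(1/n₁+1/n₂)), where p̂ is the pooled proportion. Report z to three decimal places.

p̂₁ = 1134/3722 = 0.304675, p̂₂ = 412/1327 = 0.310475.
Pooled p̂ = (1134+412)/(3722+1327) = 1546/5049 = 0.306199.
SE = √(p̂(1−p̂)(1/n₁+1/n₂)) = √(0.306199·0.693801·0.00102225) = √(0.000217169) = 0.014737.
z = (0.304675 − 0.310475)/0.014737 = -0.005800/0.014737 = -0.394.
p-value = P(Z > -0.394) ≈ 0.6530.

z = -0.394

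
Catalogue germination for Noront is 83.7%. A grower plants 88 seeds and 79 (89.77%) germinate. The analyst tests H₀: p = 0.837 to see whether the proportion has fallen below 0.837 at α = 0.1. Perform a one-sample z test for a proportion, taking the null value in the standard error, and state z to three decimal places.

z = 1.542

p̂ = 79/88 ≈ 0.897727.
Standard error under H₀: √(0.837×0.163/88) = 0.039375.
z = (0.897727 − 0.837)/0.039375 = 0.060727/0.039375 = 1.542.
p-value = P(Z < 1.542) ≈ 0.9385; since p > α = 0.1, fail to reject H₀.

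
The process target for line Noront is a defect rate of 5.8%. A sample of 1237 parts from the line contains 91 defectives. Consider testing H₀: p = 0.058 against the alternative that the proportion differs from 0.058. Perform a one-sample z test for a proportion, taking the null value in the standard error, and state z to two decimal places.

p̂ = 91/1237 = 0.07357.
SE = √(p₀(1−p₀)/n) = √(0.054636/1237) = 0.00665.
z = (0.07357 − 0.058)/0.00665 = 0.01557/0.00665 = 2.34.

z = 2.34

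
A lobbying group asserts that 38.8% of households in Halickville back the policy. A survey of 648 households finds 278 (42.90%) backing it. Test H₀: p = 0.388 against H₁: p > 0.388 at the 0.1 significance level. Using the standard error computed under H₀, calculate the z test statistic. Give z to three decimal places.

z = 2.142

p̂ = 278/648 = 0.429012.
Under H₀, SE = √(0.388·0.612/648) = √(0.000366444) = 0.019143.
z = (0.429012 − 0.388)/0.019143 = 0.041012/0.019143 = 2.142.
p-value = P(Z > 2.142) ≈ 0.0161, so at α = 0.1 we reject H₀.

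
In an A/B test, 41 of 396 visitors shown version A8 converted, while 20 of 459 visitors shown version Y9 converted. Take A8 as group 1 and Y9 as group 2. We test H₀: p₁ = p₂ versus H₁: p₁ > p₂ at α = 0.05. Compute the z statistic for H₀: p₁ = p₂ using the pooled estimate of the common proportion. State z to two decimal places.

p̂₁ = 41/396 ≈ 0.10354, p̂₂ = 20/459 ≈ 0.04357.
Pooled p̂ = (41+20)/(396+459) = 61/855 = 0.07135.
SE = √(p̂(1−p̂)(1/n₁+1/n₂)) = √(0.07135·0.92865·0.0047039) = √(0.000311657) = 0.01765.
z = (0.10354 − 0.04357)/0.01765 = 0.05997/0.01765 = 3.40.
p-value = P(Z > 3.397) ≈ 0.0003. With α = 0.05, reject H₀.

z = 3.40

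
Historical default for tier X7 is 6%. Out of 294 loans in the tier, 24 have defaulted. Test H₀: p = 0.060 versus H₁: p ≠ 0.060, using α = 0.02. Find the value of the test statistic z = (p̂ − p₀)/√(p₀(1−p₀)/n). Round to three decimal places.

z = 1.562

p̂ = 24/294 ≈ 0.08163.
Under H₀, SE = √(0.06·0.94/294) = √(0.000191837) = 0.01385.
z = (0.08163 − 0.06)/0.01385 = 0.02163/0.01385 = 1.562.
p-value = 2·P(Z > 1.562) ≈ 0.1183. With α = 0.02, fail to reject H₀.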